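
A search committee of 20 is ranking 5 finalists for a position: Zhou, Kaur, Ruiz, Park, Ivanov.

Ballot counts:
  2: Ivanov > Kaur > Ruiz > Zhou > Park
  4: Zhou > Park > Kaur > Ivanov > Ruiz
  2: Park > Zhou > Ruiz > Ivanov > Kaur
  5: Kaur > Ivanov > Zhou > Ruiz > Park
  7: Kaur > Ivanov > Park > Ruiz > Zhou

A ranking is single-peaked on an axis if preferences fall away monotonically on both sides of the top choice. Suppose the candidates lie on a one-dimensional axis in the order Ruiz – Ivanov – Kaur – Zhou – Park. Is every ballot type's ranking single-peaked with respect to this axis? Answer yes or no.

Axis positions: Ruiz=1, Ivanov=2, Kaur=3, Zhou=4, Park=5.
Ballot type 1 (peak Ivanov at position 2): ranking walks positions 2-3-1-4-5, expanding outward from the peak — single-peaked.
Ballot type 2 (peak Zhou at position 4): ranking walks positions 4-5-3-2-1, expanding outward from the peak — single-peaked.
Ballot type 3: ranking walks positions 5-4-1-2-3; Ruiz is ranked above Kaur even though Kaur lies between Ruiz and the peak Park on the axis — preferences dip and rise again. Not single-peaked.
Ballot type 4 (peak Kaur at position 3): ranking walks positions 3-2-4-1-5, expanding outward from the peak — single-peaked.
Ballot type 5: ranking walks positions 3-2-5-1-4; Park is ranked above Zhou even though Zhou lies between Park and the peak Kaur on the axis — preferences dip and rise again. Not single-peaked.
Ballot type 3 violates single-peakedness, so the profile is not single-peaked on this axis.

no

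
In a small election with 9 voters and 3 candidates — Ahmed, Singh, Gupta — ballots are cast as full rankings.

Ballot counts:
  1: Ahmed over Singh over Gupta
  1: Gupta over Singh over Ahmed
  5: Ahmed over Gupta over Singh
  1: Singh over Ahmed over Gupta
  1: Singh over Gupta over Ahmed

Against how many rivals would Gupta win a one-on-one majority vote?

1

Gupta against each rival (9 voters):
Gupta vs Ahmed: Ahmed wins 7–2.
Gupta–Singh: Gupta 6–3.
Gupta beats Singh; loses to Ahmed — 1 pairwise win.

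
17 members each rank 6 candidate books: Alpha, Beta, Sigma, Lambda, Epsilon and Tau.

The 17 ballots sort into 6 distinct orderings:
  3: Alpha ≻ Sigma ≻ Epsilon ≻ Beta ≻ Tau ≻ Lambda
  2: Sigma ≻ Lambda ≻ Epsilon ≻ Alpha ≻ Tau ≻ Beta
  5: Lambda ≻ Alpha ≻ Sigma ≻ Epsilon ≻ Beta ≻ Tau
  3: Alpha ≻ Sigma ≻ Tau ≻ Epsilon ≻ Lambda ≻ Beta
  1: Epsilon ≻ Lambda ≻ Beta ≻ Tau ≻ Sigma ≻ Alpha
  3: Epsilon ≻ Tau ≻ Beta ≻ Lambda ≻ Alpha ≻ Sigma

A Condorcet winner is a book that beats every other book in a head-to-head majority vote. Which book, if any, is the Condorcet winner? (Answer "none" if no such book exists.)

Pairwise majorities:
Alpha vs Beta: Alpha preferred on 3+2+5+3 = 13 ballots; Alpha wins 13–4.
Alpha vs Sigma: Alpha is ranked higher on 3+5+3+3 = 14 ballots, Sigma on 3. Alpha wins 14–3.
Alpha vs Lambda: 3+3 = 6 for Alpha, 11 for Lambda — Lambda by 11–6.
Alpha vs Epsilon: 3+5+3 = 11 for Alpha, 6 for Epsilon — Alpha by 11–6.
Alpha vs Tau: 3+2+5+3 = 13 for Alpha, 4 for Tau — Alpha by 13–4.
Beta vs Sigma: Beta preferred on 1+3 = 4 ballots; Sigma wins 13–4.
Beta vs Lambda: Beta is ranked higher on 3+3 = 6 ballots, Lambda on 11. Lambda wins 11–6.
Beta vs Epsilon: 0 for Beta, 17 for Epsilon — Epsilon by 17–0.
Beta vs Tau: Beta is ranked higher on 3+5+1 = 9 ballots, Tau on 8. Beta wins 9–8.
Sigma vs Lambda: 3+2+3 = 8 for Sigma, 9 for Lambda — Lambda by 9–8.
Sigma vs Epsilon: Sigma preferred on 3+2+5+3 = 13 ballots; Sigma wins 13–4.
Sigma vs Tau: Sigma preferred on 3+2+5+3 = 13 ballots; Sigma wins 13–4.
Lambda vs Epsilon: 7 to 10, Epsilon.
Lambda vs Tau: Lambda preferred on 2+5+1 = 8 ballots; Tau wins 9–8.
Epsilon vs Tau: 14 to 3, Epsilon.
Each book drops at least one matchup (Alpha loses to Lambda; Beta loses to Alpha; Sigma loses to Alpha; Lambda loses to Epsilon; Epsilon loses to Alpha; Tau loses to Alpha); the cycle Alpha beats Epsilon beats Lambda beats Alpha rules out a Condorcet winner.

none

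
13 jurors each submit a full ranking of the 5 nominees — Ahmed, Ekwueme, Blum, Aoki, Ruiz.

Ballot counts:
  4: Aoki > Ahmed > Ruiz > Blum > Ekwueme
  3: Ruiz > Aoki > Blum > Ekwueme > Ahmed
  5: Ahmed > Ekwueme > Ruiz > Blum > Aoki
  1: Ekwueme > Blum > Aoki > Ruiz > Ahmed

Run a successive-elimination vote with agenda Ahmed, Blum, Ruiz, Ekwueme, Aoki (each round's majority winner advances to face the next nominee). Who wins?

Round 1: Ahmed vs Blum — 9–4, Ahmed advances.
Round 2: Ahmed vs Ruiz — 9–4, Ahmed advances.
Round 3: Ahmed vs Ekwueme — 9–4, Ahmed advances.
Round 4: Ahmed vs Aoki — 5–8, Aoki advances.
The agenda winner is Aoki.

Aoki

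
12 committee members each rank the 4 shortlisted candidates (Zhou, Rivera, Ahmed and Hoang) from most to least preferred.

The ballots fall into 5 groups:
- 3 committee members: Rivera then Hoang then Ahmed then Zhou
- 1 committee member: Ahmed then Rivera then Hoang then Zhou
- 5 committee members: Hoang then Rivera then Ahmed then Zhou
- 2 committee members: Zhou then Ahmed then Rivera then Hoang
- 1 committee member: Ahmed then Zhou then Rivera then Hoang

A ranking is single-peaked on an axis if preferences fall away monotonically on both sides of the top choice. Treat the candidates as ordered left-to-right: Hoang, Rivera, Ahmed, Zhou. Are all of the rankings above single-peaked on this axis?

Axis positions: Hoang=1, Rivera=2, Ahmed=3, Zhou=4.
Group 1 (peak Rivera at position 2): ranking walks positions 2-1-3-4, expanding outward from the peak — single-peaked.
Group 2 (peak Ahmed at position 3): ranking walks positions 3-2-1-4, expanding outward from the peak — single-peaked.
Group 3 (peak Hoang at position 1): ranking walks positions 1-2-3-4, expanding outward from the peak — single-peaked.
Group 4 (peak Zhou at position 4): ranking walks positions 4-3-2-1, expanding outward from the peak — single-peaked.
Group 5 (peak Ahmed at position 3): ranking walks positions 3-4-2-1, expanding outward from the peak — single-peaked.
Every ranking is single-peaked on this axis.

yes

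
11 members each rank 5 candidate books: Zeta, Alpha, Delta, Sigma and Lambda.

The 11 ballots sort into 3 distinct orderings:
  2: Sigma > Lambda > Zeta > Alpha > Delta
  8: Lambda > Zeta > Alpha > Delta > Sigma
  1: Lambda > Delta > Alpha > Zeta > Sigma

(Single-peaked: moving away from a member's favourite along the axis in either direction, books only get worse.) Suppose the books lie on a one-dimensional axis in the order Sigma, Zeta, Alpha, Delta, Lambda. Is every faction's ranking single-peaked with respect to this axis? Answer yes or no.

Axis positions: Sigma=1, Zeta=2, Alpha=3, Delta=4, Lambda=5.
Faction 1: ranking walks positions 1-5-2-3-4; Lambda is ranked above Zeta even though Zeta lies between Lambda and the peak Sigma on the axis — preferences dip and rise again. Not single-peaked.
Faction 2: ranking walks positions 5-2-3-4-1; Zeta is ranked above Delta even though Delta lies between Zeta and the peak Lambda on the axis — preferences dip and rise again. Not single-peaked.
Faction 3 (peak Lambda at position 5): ranking walks positions 5-4-3-2-1, expanding outward from the peak — single-peaked.
Faction 1 violates single-peakedness, so the profile is not single-peaked on this axis.

no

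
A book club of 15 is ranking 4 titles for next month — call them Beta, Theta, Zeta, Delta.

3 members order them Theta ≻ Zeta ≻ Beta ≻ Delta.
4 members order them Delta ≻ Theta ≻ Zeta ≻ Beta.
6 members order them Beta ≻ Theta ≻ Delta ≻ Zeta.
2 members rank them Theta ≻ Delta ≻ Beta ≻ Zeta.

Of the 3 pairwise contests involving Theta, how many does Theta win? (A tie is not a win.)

Theta against each rival (15 members):
Theta vs Beta: Theta wins 9–6.
Theta vs Zeta: Theta is ranked higher on 3+4+6+2 = 15 ballots, Zeta on 0. Theta wins 15–0.
Theta vs Delta: Theta wins 11–4.
Theta beats Beta, Zeta, Delta — 3 pairwise wins.

3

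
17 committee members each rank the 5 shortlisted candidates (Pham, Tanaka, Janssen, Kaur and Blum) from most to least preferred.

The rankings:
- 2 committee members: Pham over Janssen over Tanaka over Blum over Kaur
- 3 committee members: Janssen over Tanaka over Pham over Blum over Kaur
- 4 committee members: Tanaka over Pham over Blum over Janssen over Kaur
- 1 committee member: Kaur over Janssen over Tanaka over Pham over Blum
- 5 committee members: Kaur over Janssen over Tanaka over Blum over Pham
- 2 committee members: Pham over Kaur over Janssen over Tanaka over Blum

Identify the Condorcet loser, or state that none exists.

Head-to-head results (17 committee members):
Pham vs Tanaka: 4 to 13, Tanaka.
Pham vs Janssen: 8 to 9, Janssen.
Pham vs Kaur: 2+3+4+2 = 11 for Pham, 6 for Kaur — Pham by 11–6.
Pham vs Blum: Pham, 12–5.
Tanaka–Janssen: Janssen 13–4.
Tanaka vs Kaur: Tanaka wins 9–8.
Tanaka vs Blum: Tanaka, 17–0.
Janssen vs Kaur: Janssen wins 9–8.
Janssen–Blum: Janssen 13–4.
Kaur vs Blum: Blum, 9–8.
Only Kaur has no wins; Kaur is the Condorcet loser.

Kaur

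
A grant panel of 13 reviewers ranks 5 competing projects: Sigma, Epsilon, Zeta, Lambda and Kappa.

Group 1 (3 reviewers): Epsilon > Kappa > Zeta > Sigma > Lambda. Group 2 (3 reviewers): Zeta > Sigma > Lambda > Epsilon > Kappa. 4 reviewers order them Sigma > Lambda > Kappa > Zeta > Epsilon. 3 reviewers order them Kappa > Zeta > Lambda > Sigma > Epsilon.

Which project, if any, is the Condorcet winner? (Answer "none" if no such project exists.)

Pairwise majorities:
Sigma–Epsilon: Sigma 10–3.
Sigma–Zeta: Zeta 9–4.
Sigma vs Lambda: Sigma wins 10–3.
Sigma–Kappa: Sigma 7–6.
Epsilon vs Zeta: Zeta wins 10–3.
Epsilon–Lambda: Lambda 10–3.
Epsilon vs Kappa: Kappa wins 7–6.
Zeta–Lambda: Zeta 9–4.
Zeta vs Kappa: Kappa, 10–3.
Lambda–Kappa: Lambda 7–6.
Each project drops at least one matchup (Sigma loses to Zeta; Epsilon loses to Sigma; Zeta loses to Kappa; Lambda loses to Sigma; Kappa loses to Sigma); the cycle Sigma → Kappa → Zeta → Sigma rules out a Condorcet winner.

none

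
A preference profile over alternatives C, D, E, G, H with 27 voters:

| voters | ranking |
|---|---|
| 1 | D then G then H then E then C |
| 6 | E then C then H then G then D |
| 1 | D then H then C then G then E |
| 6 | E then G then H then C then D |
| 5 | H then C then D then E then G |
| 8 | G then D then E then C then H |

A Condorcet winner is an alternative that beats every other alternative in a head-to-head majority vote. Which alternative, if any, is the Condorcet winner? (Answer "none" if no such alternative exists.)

Pairwise majorities:
C–D: C 17–10.
C vs E: E, 21–6.
C vs G: G, 15–12.
C vs H: C wins 14–13.
D–E: D 15–12.
D vs G: G wins 20–7.
D vs H: H, 17–10.
E–G: E 17–10.
E vs H: E wins 20–7.
G vs H: G wins 15–12.
Every alternative loses at least once (C loses to E; D loses to C; E loses to D; G loses to E; H loses to C). The majority relation contains the cycle C → D → E → C, so there is no Condorcet winner.

none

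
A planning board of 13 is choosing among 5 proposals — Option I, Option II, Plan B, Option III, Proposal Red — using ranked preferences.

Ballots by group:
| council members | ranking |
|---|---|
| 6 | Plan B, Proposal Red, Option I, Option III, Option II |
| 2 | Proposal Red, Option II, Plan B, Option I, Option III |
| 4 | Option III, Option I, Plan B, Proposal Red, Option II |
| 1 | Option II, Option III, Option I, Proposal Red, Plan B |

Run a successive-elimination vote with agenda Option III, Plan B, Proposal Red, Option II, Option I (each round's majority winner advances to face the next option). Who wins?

Plan B

Round 1: Option III vs Plan B — 5–8, Plan B advances.
Round 2: Plan B vs Proposal Red — 10–3, Plan B advances.
Round 3: Plan B vs Option II — 10–3, Plan B advances.
Round 4: Plan B vs Option I — 8–5, Plan B advances.
The agenda winner is Plan B.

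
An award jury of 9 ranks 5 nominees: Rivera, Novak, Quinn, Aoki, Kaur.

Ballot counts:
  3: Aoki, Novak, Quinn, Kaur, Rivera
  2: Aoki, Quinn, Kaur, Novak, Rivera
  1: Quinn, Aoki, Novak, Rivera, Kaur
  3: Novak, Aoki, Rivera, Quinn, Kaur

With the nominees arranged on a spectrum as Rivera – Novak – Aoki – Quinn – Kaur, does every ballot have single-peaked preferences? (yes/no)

yes

Axis positions: Rivera=1, Novak=2, Aoki=3, Quinn=4, Kaur=5.
Bloc 1 (peak Aoki at position 3): ranking walks positions 3-2-4-5-1, expanding outward from the peak — single-peaked.
Bloc 2 (peak Aoki at position 3): ranking walks positions 3-4-5-2-1, expanding outward from the peak — single-peaked.
Bloc 3 (peak Quinn at position 4): ranking walks positions 4-3-2-1-5, expanding outward from the peak — single-peaked.
Bloc 4 (peak Novak at position 2): ranking walks positions 2-3-1-4-5, expanding outward from the peak — single-peaked.
Every ranking is single-peaked on this axis.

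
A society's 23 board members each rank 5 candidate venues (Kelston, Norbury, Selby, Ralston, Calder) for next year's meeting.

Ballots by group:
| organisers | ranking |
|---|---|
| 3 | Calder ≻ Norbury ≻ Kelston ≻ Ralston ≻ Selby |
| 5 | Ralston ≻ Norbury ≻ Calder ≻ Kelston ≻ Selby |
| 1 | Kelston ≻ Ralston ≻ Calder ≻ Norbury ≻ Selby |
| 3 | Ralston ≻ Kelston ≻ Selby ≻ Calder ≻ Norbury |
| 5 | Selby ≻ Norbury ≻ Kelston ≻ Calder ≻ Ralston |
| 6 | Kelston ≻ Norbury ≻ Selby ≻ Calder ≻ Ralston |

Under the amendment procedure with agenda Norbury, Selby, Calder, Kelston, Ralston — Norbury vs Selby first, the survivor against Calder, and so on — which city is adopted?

Norbury

Round 1: Norbury vs Selby — 15–8, Norbury advances.
Round 2: Norbury vs Calder — 16–7, Norbury advances.
Round 3: Norbury vs Kelston — 13–10, Norbury advances.
Round 4: Norbury vs Ralston — 14–9, Norbury advances.
Norbury survives the agenda.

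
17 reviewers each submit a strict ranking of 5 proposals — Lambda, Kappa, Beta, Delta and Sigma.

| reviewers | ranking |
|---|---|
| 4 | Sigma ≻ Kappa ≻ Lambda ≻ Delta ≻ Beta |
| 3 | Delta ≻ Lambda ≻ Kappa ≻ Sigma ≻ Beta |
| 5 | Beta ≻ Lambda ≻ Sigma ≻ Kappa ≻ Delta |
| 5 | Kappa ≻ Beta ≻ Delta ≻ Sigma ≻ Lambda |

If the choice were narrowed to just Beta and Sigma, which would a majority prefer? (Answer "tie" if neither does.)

Ballots ranking Beta above Sigma: 5 + 5 = 10.
Ballots ranking Sigma above Beta: 17 − 10 = 7.
Beta wins the head-to-head 10–7.

Beta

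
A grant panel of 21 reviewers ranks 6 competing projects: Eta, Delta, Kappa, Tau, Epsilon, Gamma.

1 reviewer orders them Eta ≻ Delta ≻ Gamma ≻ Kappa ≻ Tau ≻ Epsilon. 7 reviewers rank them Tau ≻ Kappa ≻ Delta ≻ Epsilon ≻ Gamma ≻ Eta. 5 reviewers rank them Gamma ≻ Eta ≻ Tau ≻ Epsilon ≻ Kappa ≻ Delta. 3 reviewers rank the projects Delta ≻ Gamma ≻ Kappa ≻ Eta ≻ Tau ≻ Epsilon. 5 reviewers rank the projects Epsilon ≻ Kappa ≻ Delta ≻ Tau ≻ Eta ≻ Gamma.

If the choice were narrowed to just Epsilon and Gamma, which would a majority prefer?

Ballots ranking Epsilon above Gamma: 7 + 5 = 12.
Ballots ranking Gamma above Epsilon: 21 − 12 = 9.
Epsilon wins the head-to-head 12–9.

Epsilon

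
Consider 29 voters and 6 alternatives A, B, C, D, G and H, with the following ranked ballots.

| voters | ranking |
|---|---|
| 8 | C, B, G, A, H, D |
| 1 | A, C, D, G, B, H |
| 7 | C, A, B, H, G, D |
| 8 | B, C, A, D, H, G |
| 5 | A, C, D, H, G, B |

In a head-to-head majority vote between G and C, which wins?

C

No ballot ranks G above C: 0.
Ballots ranking C above G: 29 − 0 = 29.
C wins the head-to-head 29–0.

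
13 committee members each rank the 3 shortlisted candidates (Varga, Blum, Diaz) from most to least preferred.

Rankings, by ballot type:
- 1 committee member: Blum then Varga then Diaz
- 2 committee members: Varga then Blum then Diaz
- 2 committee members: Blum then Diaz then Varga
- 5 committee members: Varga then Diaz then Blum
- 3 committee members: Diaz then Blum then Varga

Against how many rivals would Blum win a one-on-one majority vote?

0

Blum against each rival (13 committee members):
Blum vs Varga: Varga wins 7–6.
Blum vs Diaz: Diaz wins 8–5.
Blum beats no one; loses to Varga, Diaz — 0 pairwise wins.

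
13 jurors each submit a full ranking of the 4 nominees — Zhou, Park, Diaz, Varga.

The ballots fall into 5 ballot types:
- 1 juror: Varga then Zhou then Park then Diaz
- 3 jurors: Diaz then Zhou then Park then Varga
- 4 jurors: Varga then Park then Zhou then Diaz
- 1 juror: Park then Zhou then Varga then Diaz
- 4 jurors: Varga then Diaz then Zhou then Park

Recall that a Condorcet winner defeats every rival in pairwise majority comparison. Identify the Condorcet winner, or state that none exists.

Varga

Head-to-head results (13 jurors):
Zhou vs Park: 1+3+4 = 8 for Zhou, 5 for Park — Zhou by 8–5.
Zhou–Diaz: Diaz 7–6.
Zhou vs Varga: 4 to 9, Varga.
Park vs Diaz: Park preferred on 1+4+1 = 6 ballots; Diaz wins 7–6.
Park vs Varga: Varga wins 9–4.
Diaz–Varga: Varga 10–3.
Varga beats each of Zhou, Park, Diaz — Varga is the Condorcet winner.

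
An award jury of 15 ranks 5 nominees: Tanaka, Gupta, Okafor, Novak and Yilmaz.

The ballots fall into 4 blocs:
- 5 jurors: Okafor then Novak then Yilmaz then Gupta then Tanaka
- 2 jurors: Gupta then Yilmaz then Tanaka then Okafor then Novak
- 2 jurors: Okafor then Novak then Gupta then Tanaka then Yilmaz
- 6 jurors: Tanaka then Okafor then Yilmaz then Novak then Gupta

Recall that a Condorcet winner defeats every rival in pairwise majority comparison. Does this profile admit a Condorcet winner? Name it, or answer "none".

none

Pairwise majorities:
Tanaka–Gupta: Gupta 9–6.
Tanaka–Okafor: Tanaka 8–7.
Tanaka vs Novak: Tanaka wins 8–7.
Tanaka vs Yilmaz: Tanaka, 8–7.
Gupta vs Okafor: Okafor wins 13–2.
Gupta vs Novak: Novak wins 13–2.
Gupta vs Yilmaz: Yilmaz wins 11–4.
Okafor vs Novak: Okafor, 15–0.
Okafor vs Yilmaz: Okafor wins 13–2.
Novak–Yilmaz: Yilmaz 8–7.
No nominee is unbeaten: Tanaka loses to Gupta; Gupta loses to Okafor; Okafor loses to Tanaka; Novak loses to Tanaka; Yilmaz loses to Tanaka. In particular Tanaka → Okafor → Gupta → Tanaka is a majority cycle — no Condorcet winner exists.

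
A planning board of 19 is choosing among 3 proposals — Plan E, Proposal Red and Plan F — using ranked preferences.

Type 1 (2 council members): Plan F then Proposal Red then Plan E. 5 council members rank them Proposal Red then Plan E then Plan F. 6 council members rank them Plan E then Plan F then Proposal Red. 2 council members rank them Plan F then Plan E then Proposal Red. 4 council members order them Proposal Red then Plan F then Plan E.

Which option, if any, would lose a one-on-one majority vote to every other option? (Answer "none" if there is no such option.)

none

Head-to-head results (19 council members):
Plan E–Proposal Red: Proposal Red 11–8.
Plan E vs Plan F: 5+6 = 11 for Plan E, 8 for Plan F — Plan E by 11–8.
Proposal Red vs Plan F: 9 to 10, Plan F.
Each option has at least one pairwise win (Plan E beats Plan F; Proposal Red beats Plan E; Plan F beats Proposal Red) — no Condorcet loser.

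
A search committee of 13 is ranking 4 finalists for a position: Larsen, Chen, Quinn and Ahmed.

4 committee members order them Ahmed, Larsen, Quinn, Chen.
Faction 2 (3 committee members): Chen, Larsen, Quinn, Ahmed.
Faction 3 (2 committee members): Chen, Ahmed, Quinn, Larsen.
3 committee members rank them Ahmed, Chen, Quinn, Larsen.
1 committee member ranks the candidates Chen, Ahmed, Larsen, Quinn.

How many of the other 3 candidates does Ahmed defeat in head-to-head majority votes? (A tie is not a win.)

Ahmed against each rival (13 committee members):
Ahmed vs Larsen: Ahmed, 10–3.
Ahmed vs Chen: Ahmed, 7–6.
Ahmed vs Quinn: Ahmed wins 10–3.
Ahmed beats Larsen, Chen, Quinn — 3 pairwise wins.

3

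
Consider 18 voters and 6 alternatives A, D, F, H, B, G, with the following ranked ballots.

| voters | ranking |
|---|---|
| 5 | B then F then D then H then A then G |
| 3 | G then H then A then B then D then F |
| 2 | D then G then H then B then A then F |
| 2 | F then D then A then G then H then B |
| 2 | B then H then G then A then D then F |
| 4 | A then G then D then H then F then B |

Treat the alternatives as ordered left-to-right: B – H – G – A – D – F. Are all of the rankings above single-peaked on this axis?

no

Axis positions: B=1, H=2, G=3, A=4, D=5, F=6.
Faction 1: ranking walks positions 1-6-5-2-4-3; F is ranked above H even though H lies between F and the peak B on the axis — preferences dip and rise again. Not single-peaked.
Faction 2 (peak G at position 3): ranking walks positions 3-2-4-1-5-6, expanding outward from the peak — single-peaked.
Faction 3: ranking walks positions 5-3-2-1-4-6; G is ranked above A even though A lies between G and the peak D on the axis — preferences dip and rise again. Not single-peaked.
Faction 4 (peak F at position 6): ranking walks positions 6-5-4-3-2-1, expanding outward from the peak — single-peaked.
Faction 5 (peak B at position 1): ranking walks positions 1-2-3-4-5-6, expanding outward from the peak — single-peaked.
Faction 6 (peak A at position 4): ranking walks positions 4-3-5-2-6-1, expanding outward from the peak — single-peaked.
Faction 1 violates single-peakedness, so the profile is not single-peaked on this axis.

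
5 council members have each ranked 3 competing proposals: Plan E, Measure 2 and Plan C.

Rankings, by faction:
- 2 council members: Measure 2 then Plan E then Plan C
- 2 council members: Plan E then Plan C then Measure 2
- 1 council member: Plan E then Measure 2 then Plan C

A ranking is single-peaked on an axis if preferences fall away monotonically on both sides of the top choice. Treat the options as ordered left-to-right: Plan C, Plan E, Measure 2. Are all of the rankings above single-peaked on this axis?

yes

Axis positions: Plan C=1, Plan E=2, Measure 2=3.
Faction 1 (peak Measure 2 at position 3): ranking walks positions 3-2-1, expanding outward from the peak — single-peaked.
Faction 2 (peak Plan E at position 2): ranking walks positions 2-1-3, expanding outward from the peak — single-peaked.
Faction 3 (peak Plan E at position 2): ranking walks positions 2-3-1, expanding outward from the peak — single-peaked.
Every ranking is single-peaked on this axis.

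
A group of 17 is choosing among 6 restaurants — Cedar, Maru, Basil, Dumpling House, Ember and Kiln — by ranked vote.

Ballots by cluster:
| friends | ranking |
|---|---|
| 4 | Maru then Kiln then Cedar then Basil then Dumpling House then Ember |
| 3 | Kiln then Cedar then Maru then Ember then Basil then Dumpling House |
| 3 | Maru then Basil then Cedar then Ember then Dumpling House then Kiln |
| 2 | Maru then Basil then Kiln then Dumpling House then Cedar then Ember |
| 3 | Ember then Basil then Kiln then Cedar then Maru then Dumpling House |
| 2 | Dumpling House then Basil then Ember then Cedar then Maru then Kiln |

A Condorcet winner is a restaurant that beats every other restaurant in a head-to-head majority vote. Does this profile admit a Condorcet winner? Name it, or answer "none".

Check each pair by majority over 17 ballots:
Cedar vs Maru: Maru wins 9–8.
Cedar–Basil: Basil 10–7.
Cedar–Dumpling House: Cedar 13–4.
Cedar vs Ember: Cedar, 12–5.
Cedar–Kiln: Kiln 12–5.
Maru vs Basil: Maru wins 12–5.
Maru–Dumpling House: Maru 15–2.
Maru–Ember: Maru 12–5.
Maru vs Kiln: Maru, 11–6.
Basil vs Dumpling House: Basil, 15–2.
Basil vs Ember: Basil, 11–6.
Basil vs Kiln: Basil wins 10–7.
Dumpling House vs Ember: Ember, 9–8.
Dumpling House–Kiln: Kiln 12–5.
Ember vs Kiln: Kiln wins 9–8.
Maru defeats every rival head-to-head and is the Condorcet winner.

Maru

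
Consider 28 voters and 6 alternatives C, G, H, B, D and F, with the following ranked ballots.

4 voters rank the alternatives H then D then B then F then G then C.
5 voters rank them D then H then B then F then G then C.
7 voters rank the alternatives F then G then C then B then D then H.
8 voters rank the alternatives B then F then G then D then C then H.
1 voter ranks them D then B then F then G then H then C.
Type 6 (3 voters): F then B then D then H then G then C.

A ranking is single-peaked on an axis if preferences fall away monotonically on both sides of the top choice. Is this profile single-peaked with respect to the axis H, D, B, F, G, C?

yes

Axis positions: H=1, D=2, B=3, F=4, G=5, C=6.
Type 1 (peak H at position 1): ranking walks positions 1-2-3-4-5-6, expanding outward from the peak — single-peaked.
Type 2 (peak D at position 2): ranking walks positions 2-1-3-4-5-6, expanding outward from the peak — single-peaked.
Type 3 (peak F at position 4): ranking walks positions 4-5-6-3-2-1, expanding outward from the peak — single-peaked.
Type 4 (peak B at position 3): ranking walks positions 3-4-5-2-6-1, expanding outward from the peak — single-peaked.
Type 5 (peak D at position 2): ranking walks positions 2-3-4-5-1-6, expanding outward from the peak — single-peaked.
Type 6 (peak F at position 4): ranking walks positions 4-3-2-1-5-6, expanding outward from the peak — single-peaked.
Every ranking is single-peaked on this axis.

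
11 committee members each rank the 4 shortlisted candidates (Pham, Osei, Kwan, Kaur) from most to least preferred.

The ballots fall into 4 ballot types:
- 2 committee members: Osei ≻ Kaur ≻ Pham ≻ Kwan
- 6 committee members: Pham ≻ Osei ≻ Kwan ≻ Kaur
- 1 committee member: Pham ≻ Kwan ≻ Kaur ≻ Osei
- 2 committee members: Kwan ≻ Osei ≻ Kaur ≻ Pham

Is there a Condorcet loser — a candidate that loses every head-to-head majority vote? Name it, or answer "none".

Pairwise majorities:
Pham vs Osei: Pham is ranked higher on 6+1 = 7 ballots, Osei on 4. Pham wins 7–4.
Pham vs Kwan: Pham, 9–2.
Pham vs Kaur: Pham wins 7–4.
Osei–Kwan: Osei 8–3.
Osei vs Kaur: Osei wins 10–1.
Kwan vs Kaur: 9 to 2, Kwan.
Only Kaur has no wins; Kaur is the Condorcet loser.

Kaur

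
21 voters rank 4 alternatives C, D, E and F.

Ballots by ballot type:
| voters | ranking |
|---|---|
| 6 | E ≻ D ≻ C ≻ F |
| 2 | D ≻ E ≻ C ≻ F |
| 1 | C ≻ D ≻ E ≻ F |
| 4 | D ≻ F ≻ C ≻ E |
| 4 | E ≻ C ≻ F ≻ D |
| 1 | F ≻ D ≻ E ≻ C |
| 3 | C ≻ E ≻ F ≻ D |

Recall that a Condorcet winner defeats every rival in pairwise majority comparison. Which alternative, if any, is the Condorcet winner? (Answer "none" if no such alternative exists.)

Pairwise majorities:
C–D: D 13–8.
C vs E: E, 13–8.
C vs F: C wins 16–5.
D–E: E 13–8.
D–F: D 13–8.
E–F: E 16–5.
E defeats every rival head-to-head and is the Condorcet winner.

E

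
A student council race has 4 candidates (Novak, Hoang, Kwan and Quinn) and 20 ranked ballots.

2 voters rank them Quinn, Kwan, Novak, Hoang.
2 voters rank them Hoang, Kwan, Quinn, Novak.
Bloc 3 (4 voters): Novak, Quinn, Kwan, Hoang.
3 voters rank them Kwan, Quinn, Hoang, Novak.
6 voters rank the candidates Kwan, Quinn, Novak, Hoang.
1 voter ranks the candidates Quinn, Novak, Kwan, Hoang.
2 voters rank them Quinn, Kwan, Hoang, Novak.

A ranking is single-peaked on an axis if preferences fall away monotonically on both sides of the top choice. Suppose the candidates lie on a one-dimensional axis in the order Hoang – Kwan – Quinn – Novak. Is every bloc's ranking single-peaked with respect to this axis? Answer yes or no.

Axis positions: Hoang=1, Kwan=2, Quinn=3, Novak=4.
Bloc 1 (peak Quinn at position 3): ranking walks positions 3-2-4-1, expanding outward from the peak — single-peaked.
Bloc 2 (peak Hoang at position 1): ranking walks positions 1-2-3-4, expanding outward from the peak — single-peaked.
Bloc 3 (peak Novak at position 4): ranking walks positions 4-3-2-1, expanding outward from the peak — single-peaked.
Bloc 4 (peak Kwan at position 2): ranking walks positions 2-3-1-4, expanding outward from the peak — single-peaked.
Bloc 5 (peak Kwan at position 2): ranking walks positions 2-3-4-1, expanding outward from the peak — single-peaked.
Bloc 6 (peak Quinn at position 3): ranking walks positions 3-4-2-1, expanding outward from the peak — single-peaked.
Bloc 7 (peak Quinn at position 3): ranking walks positions 3-2-1-4, expanding outward from the peak — single-peaked.
Every ranking is single-peaked on this axis.

yes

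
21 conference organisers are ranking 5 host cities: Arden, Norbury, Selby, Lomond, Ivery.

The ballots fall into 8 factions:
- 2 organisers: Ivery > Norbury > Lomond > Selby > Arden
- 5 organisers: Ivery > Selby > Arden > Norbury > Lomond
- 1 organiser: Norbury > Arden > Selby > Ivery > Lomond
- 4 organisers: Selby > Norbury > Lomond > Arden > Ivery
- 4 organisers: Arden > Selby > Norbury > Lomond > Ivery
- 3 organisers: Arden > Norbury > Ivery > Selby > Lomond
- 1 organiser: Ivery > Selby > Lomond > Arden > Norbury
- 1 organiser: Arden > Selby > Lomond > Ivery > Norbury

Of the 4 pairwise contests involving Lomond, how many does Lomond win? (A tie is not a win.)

0

Lomond against each rival (21 organisers):
Lomond–Arden: Arden 14–7.
Lomond–Norbury: Norbury 19–2.
Lomond vs Selby: Lomond preferred on 2 ballots; Selby wins 19–2.
Lomond–Ivery: Ivery 12–9.
Lomond beats no one; loses to Arden, Norbury, Selby, Ivery — 0 pairwise wins.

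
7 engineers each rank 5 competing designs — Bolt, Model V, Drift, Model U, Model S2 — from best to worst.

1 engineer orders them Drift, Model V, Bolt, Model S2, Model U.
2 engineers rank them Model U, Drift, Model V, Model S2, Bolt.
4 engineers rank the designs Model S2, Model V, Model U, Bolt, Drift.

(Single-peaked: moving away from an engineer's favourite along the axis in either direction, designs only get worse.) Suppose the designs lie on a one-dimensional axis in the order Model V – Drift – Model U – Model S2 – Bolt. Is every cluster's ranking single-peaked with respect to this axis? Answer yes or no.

no

Axis positions: Model V=1, Drift=2, Model U=3, Model S2=4, Bolt=5.
Cluster 1: ranking walks positions 2-1-5-4-3; Bolt is ranked above Model U even though Model U lies between Bolt and the peak Drift on the axis — preferences dip and rise again. Not single-peaked.
Cluster 2 (peak Model U at position 3): ranking walks positions 3-2-1-4-5, expanding outward from the peak — single-peaked.
Cluster 3: ranking walks positions 4-1-3-5-2; Model V is ranked above Model U even though Model U lies between Model V and the peak Model S2 on the axis — preferences dip and rise again. Not single-peaked.
Cluster 1 violates single-peakedness, so the profile is not single-peaked on this axis.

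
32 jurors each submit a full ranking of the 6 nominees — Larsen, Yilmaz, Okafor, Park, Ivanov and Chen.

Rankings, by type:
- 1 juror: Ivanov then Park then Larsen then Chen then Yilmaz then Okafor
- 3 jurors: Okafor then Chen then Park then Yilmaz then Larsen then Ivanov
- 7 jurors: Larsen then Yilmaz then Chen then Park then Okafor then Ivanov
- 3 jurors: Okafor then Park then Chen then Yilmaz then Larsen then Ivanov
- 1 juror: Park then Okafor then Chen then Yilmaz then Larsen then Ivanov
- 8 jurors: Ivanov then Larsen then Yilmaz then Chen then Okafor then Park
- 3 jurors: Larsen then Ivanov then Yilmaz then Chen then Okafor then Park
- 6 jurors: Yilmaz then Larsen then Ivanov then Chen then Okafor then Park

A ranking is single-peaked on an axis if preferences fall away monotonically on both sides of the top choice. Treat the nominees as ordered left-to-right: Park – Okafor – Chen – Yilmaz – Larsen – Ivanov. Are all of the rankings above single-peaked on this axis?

Axis positions: Park=1, Okafor=2, Chen=3, Yilmaz=4, Larsen=5, Ivanov=6.
Type 1: ranking walks positions 6-1-5-3-4-2; Park is ranked above Larsen even though Larsen lies between Park and the peak Ivanov on the axis — preferences dip and rise again. Not single-peaked.
Type 2 (peak Okafor at position 2): ranking walks positions 2-3-1-4-5-6, expanding outward from the peak — single-peaked.
Type 3: ranking walks positions 5-4-3-1-2-6; Park is ranked above Okafor even though Okafor lies between Park and the peak Larsen on the axis — preferences dip and rise again. Not single-peaked.
Type 4 (peak Okafor at position 2): ranking walks positions 2-1-3-4-5-6, expanding outward from the peak — single-peaked.
Type 5 (peak Park at position 1): ranking walks positions 1-2-3-4-5-6, expanding outward from the peak — single-peaked.
Type 6 (peak Ivanov at position 6): ranking walks positions 6-5-4-3-2-1, expanding outward from the peak — single-peaked.
Type 7 (peak Larsen at position 5): ranking walks positions 5-6-4-3-2-1, expanding outward from the peak — single-peaked.
Type 8 (peak Yilmaz at position 4): ranking walks positions 4-5-6-3-2-1, expanding outward from the peak — single-peaked.
Type 1 violates single-peakedness, so the profile is not single-peaked on this axis.

no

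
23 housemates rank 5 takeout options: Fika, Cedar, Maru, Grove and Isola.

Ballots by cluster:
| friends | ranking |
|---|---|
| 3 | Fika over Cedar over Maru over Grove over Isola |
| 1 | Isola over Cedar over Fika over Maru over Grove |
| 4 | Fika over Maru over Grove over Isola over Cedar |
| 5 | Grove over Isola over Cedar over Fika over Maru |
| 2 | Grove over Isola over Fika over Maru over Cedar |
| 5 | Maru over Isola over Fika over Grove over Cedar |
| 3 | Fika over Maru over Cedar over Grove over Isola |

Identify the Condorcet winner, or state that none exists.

Pairwise majorities:
Fika vs Cedar: 17 to 6, Fika.
Fika vs Maru: 18 to 5, Fika.
Fika vs Grove: 3+1+4+5+3 = 16 for Fika, 7 for Grove — Fika by 16–7.
Fika vs Isola: 10 to 13, Isola.
Cedar vs Maru: Cedar is ranked higher on 3+1+5 = 9 ballots, Maru on 14. Maru wins 14–9.
Cedar vs Grove: 3+1+3 = 7 for Cedar, 16 for Grove — Grove by 16–7.
Cedar vs Isola: 3+3 = 6 for Cedar, 17 for Isola — Isola by 17–6.
Maru vs Grove: 3+1+4+5+3 = 16 for Maru, 7 for Grove — Maru by 16–7.
Maru vs Isola: 3+4+5+3 = 15 for Maru, 8 for Isola — Maru by 15–8.
Grove vs Isola: Grove preferred on 3+4+5+2+3 = 17 ballots; Grove wins 17–6.
Each restaurant drops at least one matchup (Fika loses to Isola; Cedar loses to Fika; Maru loses to Fika; Grove loses to Fika; Isola loses to Maru); the cycle Fika → Maru → Isola → Fika rules out a Condorcet winner.

none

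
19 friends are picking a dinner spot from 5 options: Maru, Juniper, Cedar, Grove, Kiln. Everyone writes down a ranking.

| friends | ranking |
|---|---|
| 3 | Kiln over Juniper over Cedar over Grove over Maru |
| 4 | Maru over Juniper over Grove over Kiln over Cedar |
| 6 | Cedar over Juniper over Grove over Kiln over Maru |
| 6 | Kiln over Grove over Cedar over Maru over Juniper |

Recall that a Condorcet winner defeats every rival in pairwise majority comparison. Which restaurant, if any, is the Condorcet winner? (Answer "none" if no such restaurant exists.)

Head-to-head results (19 friends):
Maru vs Juniper: 10 to 9, Maru.
Maru vs Cedar: 4 for Maru, 15 for Cedar — Cedar by 15–4.
Maru vs Grove: 4 to 15, Grove.
Maru vs Kiln: Maru preferred on 4 ballots; Kiln wins 15–4.
Juniper vs Cedar: 3+4 = 7 for Juniper, 12 for Cedar — Cedar by 12–7.
Juniper vs Grove: 3+4+6 = 13 for Juniper, 6 for Grove — Juniper by 13–6.
Juniper vs Kiln: 4+6 = 10 for Juniper, 9 for Kiln — Juniper by 10–9.
Cedar vs Grove: 9 to 10, Grove.
Cedar vs Kiln: Cedar is ranked higher on 6 ballots, Kiln on 13. Kiln wins 13–6.
Grove vs Kiln: Grove preferred on 4+6 = 10 ballots; Grove wins 10–9.
Each restaurant drops at least one matchup (Maru loses to Cedar; Juniper loses to Maru; Cedar loses to Grove; Grove loses to Juniper; Kiln loses to Juniper); the cycle Maru beats Juniper beats Grove beats Maru rules out a Condorcet winner.

none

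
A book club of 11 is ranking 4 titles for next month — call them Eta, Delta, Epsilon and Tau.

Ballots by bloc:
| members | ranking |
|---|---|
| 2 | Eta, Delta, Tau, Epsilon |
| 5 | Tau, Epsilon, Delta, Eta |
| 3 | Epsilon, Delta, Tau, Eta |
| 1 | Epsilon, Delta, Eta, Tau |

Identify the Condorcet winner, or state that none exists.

Pairwise majorities:
Eta vs Delta: 2 to 9, Delta.
Eta vs Epsilon: 2 for Eta, 9 for Epsilon — Epsilon by 9–2.
Eta–Tau: Tau 8–3.
Delta vs Epsilon: Epsilon, 9–2.
Delta vs Tau: 2+3+1 = 6 for Delta, 5 for Tau — Delta by 6–5.
Epsilon vs Tau: Tau wins 7–4.
Every book loses at least once (Eta loses to Delta; Delta loses to Epsilon; Epsilon loses to Tau; Tau loses to Delta). The majority relation contains the cycle Delta beats Tau beats Epsilon beats Delta, so there is no Condorcet winner.

none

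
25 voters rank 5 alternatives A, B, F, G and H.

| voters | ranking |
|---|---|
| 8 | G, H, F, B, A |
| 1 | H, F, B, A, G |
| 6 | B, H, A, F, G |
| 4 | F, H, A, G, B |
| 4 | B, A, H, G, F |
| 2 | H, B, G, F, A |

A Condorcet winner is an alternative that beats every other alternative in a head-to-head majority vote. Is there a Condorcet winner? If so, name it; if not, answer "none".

H

Pairwise majorities:
A–B: B 21–4.
A vs F: F wins 15–10.
A vs G: A, 15–10.
A vs H: A is ranked higher on 4 ballots, H on 21. H wins 21–4.
B vs F: 6+4+2 = 12 for B, 13 for F — F by 13–12.
B–G: B 13–12.
B vs H: H, 15–10.
F vs G: 11 to 14, G.
F vs H: 4 to 21, H.
G vs H: H, 17–8.
H beats each of A, B, F, G — H is the Condorcet winner.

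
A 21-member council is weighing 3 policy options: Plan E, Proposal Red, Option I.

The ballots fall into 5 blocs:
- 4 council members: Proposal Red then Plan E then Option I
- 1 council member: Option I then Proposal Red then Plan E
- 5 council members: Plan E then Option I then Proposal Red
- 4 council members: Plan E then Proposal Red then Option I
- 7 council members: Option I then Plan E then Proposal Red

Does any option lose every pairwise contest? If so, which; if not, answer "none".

Proposal Red

Pairwise majorities:
Plan E vs Proposal Red: Plan E, 16–5.
Plan E vs Option I: Plan E wins 13–8.
Proposal Red vs Option I: Option I wins 13–8.
Proposal Red loses to every other option — it is the Condorcet loser.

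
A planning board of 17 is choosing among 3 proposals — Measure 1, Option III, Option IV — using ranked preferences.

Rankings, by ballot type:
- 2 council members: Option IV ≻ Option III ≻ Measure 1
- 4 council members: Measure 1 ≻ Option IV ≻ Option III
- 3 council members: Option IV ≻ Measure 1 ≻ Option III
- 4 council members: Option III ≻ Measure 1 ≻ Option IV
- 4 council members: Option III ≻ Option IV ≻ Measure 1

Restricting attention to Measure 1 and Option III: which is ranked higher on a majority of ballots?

Option III

Ballots ranking Measure 1 above Option III: 4 + 3 = 7.
Ballots ranking Option III above Measure 1: 17 − 7 = 10.
Option III wins the head-to-head 10–7.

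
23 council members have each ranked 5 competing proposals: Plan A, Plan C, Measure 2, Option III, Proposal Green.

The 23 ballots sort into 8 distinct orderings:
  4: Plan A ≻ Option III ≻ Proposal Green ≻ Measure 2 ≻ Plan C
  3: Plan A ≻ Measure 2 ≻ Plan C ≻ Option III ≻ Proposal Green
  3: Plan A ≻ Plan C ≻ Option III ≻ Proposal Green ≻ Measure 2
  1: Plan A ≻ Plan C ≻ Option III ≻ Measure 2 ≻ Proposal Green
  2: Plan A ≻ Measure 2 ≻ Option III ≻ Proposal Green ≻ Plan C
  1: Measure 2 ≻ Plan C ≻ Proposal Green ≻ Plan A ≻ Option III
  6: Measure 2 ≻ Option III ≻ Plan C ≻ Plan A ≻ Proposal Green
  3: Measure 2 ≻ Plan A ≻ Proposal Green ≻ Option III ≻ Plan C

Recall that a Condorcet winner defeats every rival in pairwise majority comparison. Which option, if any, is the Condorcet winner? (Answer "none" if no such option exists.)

Plan A

Head-to-head results (23 council members):
Plan A–Plan C: Plan A 16–7.
Plan A vs Measure 2: Plan A wins 13–10.
Plan A vs Option III: Plan A wins 17–6.
Plan A–Proposal Green: Plan A 22–1.
Plan C vs Measure 2: Measure 2 wins 19–4.
Plan C vs Option III: Option III, 15–8.
Plan C vs Proposal Green: Plan C wins 14–9.
Measure 2 vs Option III: Measure 2 wins 15–8.
Measure 2–Proposal Green: Measure 2 16–7.
Option III vs Proposal Green: Option III wins 19–4.
Plan A wins every pairwise contest, so Plan A is the Condorcet winner.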